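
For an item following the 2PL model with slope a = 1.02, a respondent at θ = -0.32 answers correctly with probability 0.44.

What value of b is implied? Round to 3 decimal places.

P(θ) = 1 / (1 + exp(−a(θ − b)))
logit(0.44) = ln(0.44/0.56) = -0.2412
b = θ − logit/(a) = -0.32 − (-0.2412)/1.0200 = -0.0836

-0.084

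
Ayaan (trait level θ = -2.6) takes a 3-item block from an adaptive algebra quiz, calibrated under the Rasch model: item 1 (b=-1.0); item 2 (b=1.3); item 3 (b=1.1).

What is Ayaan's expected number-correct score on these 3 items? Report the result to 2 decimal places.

0.21

P(θ) = 1 / (1 + exp(−(θ − b)))
P_1 = 1/(1+e^{1.6000}) = 0.1680
P_2 = 1/(1+e^{3.9000}) = 0.0198
P_3 = 1/(1+e^{3.7000}) = 0.0241
E[score] = 0.1680 + 0.0198 + 0.0241 = 0.2119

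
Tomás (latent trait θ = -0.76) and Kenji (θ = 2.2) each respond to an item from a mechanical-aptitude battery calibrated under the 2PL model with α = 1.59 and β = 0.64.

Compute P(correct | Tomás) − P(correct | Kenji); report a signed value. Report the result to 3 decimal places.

P(θ) = 1 / (1 + exp(−α(θ − β)))
P(Tomás) = 0.0974  [exponent -2.2260]
P(Kenji) = 0.9228  [exponent 2.4804]
Difference = 0.0974 − 0.9228 = -0.8253

-0.825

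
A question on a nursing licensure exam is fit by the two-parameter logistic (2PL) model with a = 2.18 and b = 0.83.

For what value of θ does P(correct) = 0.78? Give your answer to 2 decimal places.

P(θ) = 1 / (1 + exp(−a(θ − b)))
logit = ln(0.7800/0.2200) = 1.2657
θ = b + logit/(a) = 0.83 + 1.2657/2.1800 = 1.4106

1.41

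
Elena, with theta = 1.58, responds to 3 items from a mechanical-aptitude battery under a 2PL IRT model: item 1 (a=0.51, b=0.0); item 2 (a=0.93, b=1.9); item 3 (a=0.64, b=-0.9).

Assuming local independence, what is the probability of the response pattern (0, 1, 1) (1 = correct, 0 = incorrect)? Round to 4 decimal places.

0.1092

P(theta) = 1 / (1 + exp(−a(theta − b)))
P_1 = 1/(1+e^{-0.8058}) = 0.6912
P_2 = 1/(1+e^{0.2976}) = 0.4261
P_3 = 1/(1+e^{-1.5872}) = 0.8302
L = (1−P_1) × P_2 × P_3 = 0.3088 × 0.4261 × 0.8302 = 0.10925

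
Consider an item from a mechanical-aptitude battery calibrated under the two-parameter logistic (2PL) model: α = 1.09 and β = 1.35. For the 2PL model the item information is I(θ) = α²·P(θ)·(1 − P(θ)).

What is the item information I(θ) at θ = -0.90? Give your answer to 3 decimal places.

0.087

P = 1/(1+e^{2.4525}) = 0.0793
P(1−P) = 0.0793 × 0.9207 = 0.0730
I = α² × P(1−P) = 1.09² × 0.0730 = 0.08670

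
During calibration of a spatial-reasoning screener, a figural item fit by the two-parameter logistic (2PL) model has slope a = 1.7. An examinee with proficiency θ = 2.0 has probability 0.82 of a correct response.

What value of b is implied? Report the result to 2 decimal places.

P(θ) = 1 / (1 + exp(−a(θ − b)))
logit(0.82) = ln(0.82/0.18) = 1.5163
b = θ − logit/(a) = 2.0 − 1.5163/1.7000 = 1.1080

1.11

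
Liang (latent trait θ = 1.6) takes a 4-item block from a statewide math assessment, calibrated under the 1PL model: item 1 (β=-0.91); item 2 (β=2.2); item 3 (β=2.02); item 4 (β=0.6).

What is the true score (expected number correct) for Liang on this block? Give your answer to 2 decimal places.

P(θ) = 1 / (1 + exp(−(θ − β)))
P_1 = 1/(1+e^{-2.5100}) = 0.9248
P_2 = 1/(1+e^{0.6000}) = 0.3543
P_3 = 1/(1+e^{0.4200}) = 0.3965
P_4 = 1/(1+e^{-1.0000}) = 0.7311
E[score] = 0.9248 + 0.3543 + 0.3965 + 0.7311 = 2.4068

2.41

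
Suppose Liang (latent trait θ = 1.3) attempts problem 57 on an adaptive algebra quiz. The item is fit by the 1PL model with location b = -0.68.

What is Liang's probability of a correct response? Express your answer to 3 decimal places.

0.879

P(θ) = 1 / (1 + exp(−(θ − b)))
Exponent: (1.3 − (-0.68)) = 1.9800
1/(1 + e^{-1.9800}) = 0.8787
P = 0.8787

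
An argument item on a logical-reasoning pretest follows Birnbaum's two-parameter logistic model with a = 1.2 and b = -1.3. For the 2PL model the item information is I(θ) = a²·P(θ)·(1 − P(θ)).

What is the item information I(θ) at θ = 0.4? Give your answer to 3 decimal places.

P = 1/(1+e^{-2.0400}) = 0.8849
P(1−P) = 0.8849 × 0.1151 = 0.1018
I = a² × P(1−P) = 1.2² × 0.1018 = 0.14663

0.147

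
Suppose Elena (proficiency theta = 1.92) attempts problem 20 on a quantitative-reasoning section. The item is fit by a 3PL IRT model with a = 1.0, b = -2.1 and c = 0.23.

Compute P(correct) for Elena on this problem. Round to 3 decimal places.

0.986

P(theta) = c + (1 − c) · 1 / (1 + exp(−a(theta − b)))
Exponent: 1.0 × (1.92 − (-2.1)) = 4.0200
1/(1 + e^{-4.0200}) = 0.9824
P = 0.23 + 0.77 × 0.9824 = 0.9864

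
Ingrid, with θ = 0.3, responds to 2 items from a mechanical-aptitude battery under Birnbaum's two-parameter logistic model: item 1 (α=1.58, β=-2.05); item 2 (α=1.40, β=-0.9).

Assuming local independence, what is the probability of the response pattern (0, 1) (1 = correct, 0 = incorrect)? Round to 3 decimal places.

0.020

P(θ) = 1 / (1 + exp(−α(θ − β)))
P_1 = 1/(1+e^{-3.7130}) = 0.9762
P_2 = 1/(1+e^{-1.6800}) = 0.8429
L = (1−P_1) × P_2 = 0.0238 × 0.8429 = 0.02008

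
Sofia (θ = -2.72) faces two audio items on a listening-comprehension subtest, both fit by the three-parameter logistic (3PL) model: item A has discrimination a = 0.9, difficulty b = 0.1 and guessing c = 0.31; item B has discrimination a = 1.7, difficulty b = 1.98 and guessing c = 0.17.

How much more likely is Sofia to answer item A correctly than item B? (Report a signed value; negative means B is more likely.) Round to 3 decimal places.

0.190

P(θ) = c + (1 − c) · 1 / (1 + exp(−a(θ − b)))
P_A = 0.3605
P_B = 0.1703
P_A − P_B = 0.1903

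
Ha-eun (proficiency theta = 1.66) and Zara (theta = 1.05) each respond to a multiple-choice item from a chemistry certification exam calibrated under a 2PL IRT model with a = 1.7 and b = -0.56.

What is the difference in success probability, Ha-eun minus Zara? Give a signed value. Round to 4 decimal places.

0.0384

P(theta) = 1 / (1 + exp(−a(theta − b)))
P(Ha-eun) = 0.9776  [exponent 3.7740]
P(Zara) = 0.9392  [exponent 2.7370]
Difference = 0.9776 − 0.9392 = 0.0384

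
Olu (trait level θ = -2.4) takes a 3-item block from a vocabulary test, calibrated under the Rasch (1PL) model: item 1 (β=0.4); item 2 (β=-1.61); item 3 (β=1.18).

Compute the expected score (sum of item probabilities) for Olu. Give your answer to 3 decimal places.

P(θ) = 1 / (1 + exp(−(θ − β)))
P_1 = 1/(1+e^{2.8000}) = 0.0573
P_2 = 1/(1+e^{0.7900}) = 0.3122
P_3 = 1/(1+e^{3.5800}) = 0.0271
E[score] = 0.0573 + 0.3122 + 0.0271 = 0.3966

0.397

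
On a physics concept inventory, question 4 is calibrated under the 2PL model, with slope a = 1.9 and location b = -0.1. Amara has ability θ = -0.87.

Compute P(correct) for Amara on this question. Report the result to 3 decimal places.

0.188

P(θ) = 1 / (1 + exp(−a(θ − b)))
Exponent: 1.9 × (-0.87 − (-0.1)) = -1.4630
1/(1 + e^{1.4630}) = 0.1880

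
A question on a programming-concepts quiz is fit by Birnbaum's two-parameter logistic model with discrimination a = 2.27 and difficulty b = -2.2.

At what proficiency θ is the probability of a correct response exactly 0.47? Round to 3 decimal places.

-2.253

P(θ) = 1 / (1 + exp(−a(θ − b)))
logit = ln(0.4700/0.5300) = -0.1201
θ = b + logit/(a) = -2.2 + (-0.1201)/2.2700 = -2.2529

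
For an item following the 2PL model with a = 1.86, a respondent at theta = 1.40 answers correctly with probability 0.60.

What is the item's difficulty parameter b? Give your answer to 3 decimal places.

P(theta) = 1 / (1 + exp(−a(theta − b)))
logit(0.60) = ln(0.60/0.40) = 0.4055
b = theta − logit/(a) = 1.40 − 0.4055/1.8600 = 1.1820

1.182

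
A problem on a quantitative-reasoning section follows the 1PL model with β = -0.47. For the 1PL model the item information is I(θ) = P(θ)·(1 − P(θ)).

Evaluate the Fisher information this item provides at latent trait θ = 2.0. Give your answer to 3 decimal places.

0.072

P = 1/(1+e^{-2.4700}) = 0.9220
P(1−P) = 0.9220 × 0.0780 = 0.0719
I = P(1−P) = 0.07191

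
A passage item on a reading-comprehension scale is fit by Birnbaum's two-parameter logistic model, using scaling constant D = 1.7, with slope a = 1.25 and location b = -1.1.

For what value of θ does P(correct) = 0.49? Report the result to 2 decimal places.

-1.12

P(θ) = 1 / (1 + exp(−D·a(θ − b)))
logit = ln(0.4900/0.5100) = -0.0400
θ = b + logit/(1.7·a) = -1.1 + (-0.0400)/2.1250 = -1.1188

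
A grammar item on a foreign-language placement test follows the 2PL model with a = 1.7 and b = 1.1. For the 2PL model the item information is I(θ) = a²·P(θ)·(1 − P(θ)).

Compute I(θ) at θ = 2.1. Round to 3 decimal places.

P = 1/(1+e^{-1.7000}) = 0.8455
P(1−P) = 0.8455 × 0.1545 = 0.1306
I = a² × P(1−P) = 1.7² × 0.1306 = 0.37745

0.377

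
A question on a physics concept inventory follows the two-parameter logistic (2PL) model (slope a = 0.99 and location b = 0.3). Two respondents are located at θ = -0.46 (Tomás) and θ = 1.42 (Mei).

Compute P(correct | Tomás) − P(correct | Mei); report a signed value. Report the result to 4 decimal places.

-0.4316

P(θ) = 1 / (1 + exp(−a(θ − b)))
P(Tomás) = 0.3203  [exponent -0.7524]
P(Mei) = 0.7519  [exponent 1.1088]
Difference = 0.3203 − 0.7519 = -0.4316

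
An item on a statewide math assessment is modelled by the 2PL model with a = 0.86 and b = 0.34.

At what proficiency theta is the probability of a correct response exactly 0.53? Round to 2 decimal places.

P(theta) = 1 / (1 + exp(−a(theta − b)))
logit = ln(0.5300/0.4700) = 0.1201
theta = b + logit/(a) = 0.34 + 0.1201/0.8600 = 0.4797

0.48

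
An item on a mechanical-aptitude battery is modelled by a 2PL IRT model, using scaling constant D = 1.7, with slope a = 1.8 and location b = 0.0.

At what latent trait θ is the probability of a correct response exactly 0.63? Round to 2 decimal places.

P(θ) = 1 / (1 + exp(−D·a(θ − b)))
logit = ln(0.6300/0.3700) = 0.5322
θ = b + logit/(1.7·a) = 0.0 + 0.5322/3.0600 = 0.1739

0.17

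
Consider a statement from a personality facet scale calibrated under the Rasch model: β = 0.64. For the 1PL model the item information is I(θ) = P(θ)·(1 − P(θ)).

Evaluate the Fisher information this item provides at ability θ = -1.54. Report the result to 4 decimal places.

P = 1/(1+e^{2.1800}) = 0.1016
P(1−P) = 0.1016 × 0.8984 = 0.0912
I = P(1−P) = 0.09125

0.0912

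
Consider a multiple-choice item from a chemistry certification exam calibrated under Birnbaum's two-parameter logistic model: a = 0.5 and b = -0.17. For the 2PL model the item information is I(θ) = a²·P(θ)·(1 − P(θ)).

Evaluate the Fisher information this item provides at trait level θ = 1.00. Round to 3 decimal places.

0.057

P = 1/(1+e^{-0.5850}) = 0.6422
P(1−P) = 0.6422 × 0.3578 = 0.2298
I = a² × P(1−P) = 0.5² × 0.2298 = 0.05744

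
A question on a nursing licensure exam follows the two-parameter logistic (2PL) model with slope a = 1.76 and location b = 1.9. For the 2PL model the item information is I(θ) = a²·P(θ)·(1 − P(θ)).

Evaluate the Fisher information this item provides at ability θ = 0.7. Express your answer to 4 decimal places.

P = 1/(1+e^{2.1120}) = 0.1079
P(1−P) = 0.1079 × 0.8921 = 0.0963
I = a² × P(1−P) = 1.76² × 0.0963 = 0.29825

0.2983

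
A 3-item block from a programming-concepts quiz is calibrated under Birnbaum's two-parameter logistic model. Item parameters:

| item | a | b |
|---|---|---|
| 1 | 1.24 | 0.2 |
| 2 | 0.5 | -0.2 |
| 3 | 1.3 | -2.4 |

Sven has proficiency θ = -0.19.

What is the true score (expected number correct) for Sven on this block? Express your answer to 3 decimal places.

1.829

P(θ) = 1 / (1 + exp(−a(θ − b)))
P_1 = 1/(1+e^{0.4836}) = 0.3814
P_2 = 1/(1+e^{-0.0050}) = 0.5012
P_3 = 1/(1+e^{-2.8730}) = 0.9465
E[score] = 0.3814 + 0.5012 + 0.9465 = 1.8291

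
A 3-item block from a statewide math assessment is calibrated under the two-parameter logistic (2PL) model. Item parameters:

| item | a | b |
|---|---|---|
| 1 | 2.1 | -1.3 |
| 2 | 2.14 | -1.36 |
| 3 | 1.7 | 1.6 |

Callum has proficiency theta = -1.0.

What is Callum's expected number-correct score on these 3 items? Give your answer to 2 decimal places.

1.35

P(theta) = 1 / (1 + exp(−a(theta − b)))
P_1 = 1/(1+e^{-0.6300}) = 0.6525
P_2 = 1/(1+e^{-0.7704}) = 0.6836
P_3 = 1/(1+e^{4.4200}) = 0.0119
E[score] = 0.6525 + 0.6836 + 0.0119 = 1.3480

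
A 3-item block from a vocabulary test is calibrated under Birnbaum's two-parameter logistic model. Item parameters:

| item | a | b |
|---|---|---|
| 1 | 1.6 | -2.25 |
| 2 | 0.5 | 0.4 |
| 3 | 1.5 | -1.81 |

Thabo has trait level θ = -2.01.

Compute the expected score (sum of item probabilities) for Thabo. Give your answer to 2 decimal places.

1.25

P(θ) = 1 / (1 + exp(−a(θ − b)))
P_1 = 1/(1+e^{-0.3840}) = 0.5948
P_2 = 1/(1+e^{1.2050}) = 0.2306
P_3 = 1/(1+e^{0.3000}) = 0.4256
E[score] = 0.5948 + 0.2306 + 0.4256 = 1.2510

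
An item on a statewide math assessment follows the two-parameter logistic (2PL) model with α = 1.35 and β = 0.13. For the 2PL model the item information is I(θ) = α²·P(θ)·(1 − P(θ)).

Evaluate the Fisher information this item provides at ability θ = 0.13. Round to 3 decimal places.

P = 1/(1+e^{0.0000}) = 0.5000
P(1−P) = 0.5000 × 0.5000 = 0.2500
I = α² × P(1−P) = 1.35² × 0.2500 = 0.45563

0.456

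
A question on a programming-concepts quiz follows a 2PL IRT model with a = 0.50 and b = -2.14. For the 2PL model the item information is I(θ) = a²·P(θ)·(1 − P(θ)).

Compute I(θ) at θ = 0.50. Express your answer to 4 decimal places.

P = 1/(1+e^{-1.3200}) = 0.7892
P(1−P) = 0.7892 × 0.2108 = 0.1664
I = a² × P(1−P) = 0.50² × 0.1664 = 0.04159

0.0416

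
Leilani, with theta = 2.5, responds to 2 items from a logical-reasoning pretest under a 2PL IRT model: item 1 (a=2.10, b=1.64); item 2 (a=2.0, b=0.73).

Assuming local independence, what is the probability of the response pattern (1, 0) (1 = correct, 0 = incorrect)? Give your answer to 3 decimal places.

0.024

P(theta) = 1 / (1 + exp(−a(theta − b)))
P_1 = 1/(1+e^{-1.8060}) = 0.8589
P_2 = 1/(1+e^{-3.5400}) = 0.9718
L = P_1 × (1−P_2) = 0.8589 × 0.0282 = 0.02422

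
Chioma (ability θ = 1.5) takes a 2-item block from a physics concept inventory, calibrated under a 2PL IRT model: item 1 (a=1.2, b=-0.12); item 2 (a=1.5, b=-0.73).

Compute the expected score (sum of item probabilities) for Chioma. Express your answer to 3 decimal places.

1.841

P(θ) = 1 / (1 + exp(−a(θ − b)))
P_1 = 1/(1+e^{-1.9440}) = 0.8748
P_2 = 1/(1+e^{-3.3450}) = 0.9659
E[score] = 0.8748 + 0.9659 = 1.8407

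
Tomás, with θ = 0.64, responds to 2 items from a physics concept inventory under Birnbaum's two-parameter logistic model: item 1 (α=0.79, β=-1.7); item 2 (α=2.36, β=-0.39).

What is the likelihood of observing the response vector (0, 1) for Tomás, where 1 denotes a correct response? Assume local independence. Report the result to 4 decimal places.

0.1250

P(θ) = 1 / (1 + exp(−α(θ − β)))
P_1 = 1/(1+e^{-1.8486}) = 0.8640
P_2 = 1/(1+e^{-2.4308}) = 0.9191
L = (1−P_1) × P_2 = 0.1360 × 0.9191 = 0.12504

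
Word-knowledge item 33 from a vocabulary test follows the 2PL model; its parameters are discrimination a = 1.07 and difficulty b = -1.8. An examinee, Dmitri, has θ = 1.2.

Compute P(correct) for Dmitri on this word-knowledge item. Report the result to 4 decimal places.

0.9612

P(θ) = 1 / (1 + exp(−a(θ − b)))
Exponent: 1.07 × (1.2 − (-1.8)) = 3.2100
1/(1 + e^{-3.2100}) = 0.9612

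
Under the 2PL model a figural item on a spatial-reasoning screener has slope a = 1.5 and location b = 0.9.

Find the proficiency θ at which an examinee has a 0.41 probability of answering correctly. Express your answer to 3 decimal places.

0.657

P(θ) = 1 / (1 + exp(−a(θ − b)))
logit = ln(0.4100/0.5900) = -0.3640
θ = b + logit/(a) = 0.9 + (-0.3640)/1.5000 = 0.6574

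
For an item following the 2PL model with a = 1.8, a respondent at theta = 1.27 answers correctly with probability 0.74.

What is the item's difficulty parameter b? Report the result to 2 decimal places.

0.69

P(theta) = 1 / (1 + exp(−a(theta − b)))
logit(0.74) = ln(0.74/0.26) = 1.0460
b = theta − logit/(a) = 1.27 − 1.0460/1.8000 = 0.6889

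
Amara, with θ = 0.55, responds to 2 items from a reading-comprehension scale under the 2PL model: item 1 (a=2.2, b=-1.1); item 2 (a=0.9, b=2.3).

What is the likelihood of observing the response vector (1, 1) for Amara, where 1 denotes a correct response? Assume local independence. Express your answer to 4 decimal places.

0.1671

P(θ) = 1 / (1 + exp(−a(θ − b)))
P_1 = 1/(1+e^{-3.6300}) = 0.9742
P_2 = 1/(1+e^{1.5750}) = 0.1715
L = P_1 × P_2 = 0.9742 × 0.1715 = 0.16707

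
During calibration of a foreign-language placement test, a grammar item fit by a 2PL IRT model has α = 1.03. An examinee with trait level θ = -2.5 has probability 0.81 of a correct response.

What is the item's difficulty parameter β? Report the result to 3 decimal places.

P(θ) = 1 / (1 + exp(−α(θ − β)))
logit(0.81) = ln(0.81/0.19) = 1.4500
β = θ − logit/(α) = -2.5 − 1.4500/1.0300 = -3.9078

-3.908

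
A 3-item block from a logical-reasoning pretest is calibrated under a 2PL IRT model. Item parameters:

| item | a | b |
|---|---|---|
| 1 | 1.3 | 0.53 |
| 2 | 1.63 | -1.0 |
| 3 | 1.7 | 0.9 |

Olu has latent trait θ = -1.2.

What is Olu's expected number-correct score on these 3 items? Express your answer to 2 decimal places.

P(θ) = 1 / (1 + exp(−a(θ − b)))
P_1 = 1/(1+e^{2.2490}) = 0.0954
P_2 = 1/(1+e^{0.3260}) = 0.4192
P_3 = 1/(1+e^{3.5700}) = 0.0274
E[score] = 0.0954 + 0.4192 + 0.0274 = 0.5420

0.54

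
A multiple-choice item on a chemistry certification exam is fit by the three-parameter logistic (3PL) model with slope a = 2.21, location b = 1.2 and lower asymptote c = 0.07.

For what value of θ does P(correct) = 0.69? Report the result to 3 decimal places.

P(θ) = c + (1 − c) · 1 / (1 + exp(−a(θ − b)))
Remove guessing floor: (0.69 − 0.07)/(1 − 0.07) = 0.6667
logit = ln(0.6667/0.3333) = 0.6931
θ = b + logit/(a) = 1.2 + 0.6931/2.2100 = 1.5136

1.514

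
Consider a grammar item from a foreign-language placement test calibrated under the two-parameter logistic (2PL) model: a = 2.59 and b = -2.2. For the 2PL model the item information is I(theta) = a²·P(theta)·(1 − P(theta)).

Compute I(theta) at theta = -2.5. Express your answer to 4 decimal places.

P = 1/(1+e^{0.7770}) = 0.3150
P(1−P) = 0.3150 × 0.6850 = 0.2158
I = a² × P(1−P) = 2.59² × 0.2158 = 1.44736

1.4474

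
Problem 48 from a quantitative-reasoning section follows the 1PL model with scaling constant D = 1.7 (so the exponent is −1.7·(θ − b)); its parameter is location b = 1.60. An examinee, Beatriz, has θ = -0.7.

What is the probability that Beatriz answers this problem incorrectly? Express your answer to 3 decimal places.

P(θ) = 1 / (1 + exp(−D·(θ − b)))
Exponent: 1.7 × (-0.7 − 1.60) = -3.9100
1/(1 + e^{3.9100}) = 0.0196
P = 0.0196
P(incorrect) = 1 − 0.0196 = 0.9804

0.980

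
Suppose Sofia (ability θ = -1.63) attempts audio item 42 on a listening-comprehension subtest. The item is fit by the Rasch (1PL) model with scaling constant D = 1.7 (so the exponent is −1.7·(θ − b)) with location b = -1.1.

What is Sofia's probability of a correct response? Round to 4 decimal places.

0.2888

P(θ) = 1 / (1 + exp(−D·(θ − b)))
Exponent: 1.7 × (-1.63 − (-1.1)) = -0.9010
1/(1 + e^{0.9010}) = 0.2888
P = 0.2888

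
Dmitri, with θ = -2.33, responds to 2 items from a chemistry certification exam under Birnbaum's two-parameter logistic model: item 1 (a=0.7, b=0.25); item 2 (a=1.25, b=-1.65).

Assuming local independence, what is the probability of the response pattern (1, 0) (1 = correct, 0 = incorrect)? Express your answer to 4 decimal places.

0.0989

P(θ) = 1 / (1 + exp(−a(θ − b)))
P_1 = 1/(1+e^{1.8060}) = 0.1411
P_2 = 1/(1+e^{0.8500}) = 0.2994
L = P_1 × (1−P_2) = 0.1411 × 0.7006 = 0.09887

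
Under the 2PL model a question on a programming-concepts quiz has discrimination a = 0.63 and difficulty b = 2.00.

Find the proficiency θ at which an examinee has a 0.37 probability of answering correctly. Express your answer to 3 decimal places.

1.155

P(θ) = 1 / (1 + exp(−a(θ − b)))
logit = ln(0.3700/0.6300) = -0.5322
θ = b + logit/(a) = 2.00 + (-0.5322)/0.6300 = 1.1552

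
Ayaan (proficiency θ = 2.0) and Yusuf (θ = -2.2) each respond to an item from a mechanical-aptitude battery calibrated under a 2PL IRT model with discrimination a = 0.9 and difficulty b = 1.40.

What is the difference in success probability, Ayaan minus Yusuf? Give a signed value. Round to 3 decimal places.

0.594

P(θ) = 1 / (1 + exp(−a(θ − b)))
P(Ayaan) = 0.6318  [exponent 0.5400]
P(Yusuf) = 0.0377  [exponent -3.2400]
Difference = 0.6318 − 0.0377 = 0.5941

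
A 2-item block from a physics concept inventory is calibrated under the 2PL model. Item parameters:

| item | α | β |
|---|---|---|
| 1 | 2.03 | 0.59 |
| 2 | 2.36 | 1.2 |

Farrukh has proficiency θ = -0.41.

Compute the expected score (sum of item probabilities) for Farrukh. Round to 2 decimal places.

P(θ) = 1 / (1 + exp(−α(θ − β)))
P_1 = 1/(1+e^{2.0300}) = 0.1161
P_2 = 1/(1+e^{3.7996}) = 0.0219
E[score] = 0.1161 + 0.0219 = 0.1380

0.14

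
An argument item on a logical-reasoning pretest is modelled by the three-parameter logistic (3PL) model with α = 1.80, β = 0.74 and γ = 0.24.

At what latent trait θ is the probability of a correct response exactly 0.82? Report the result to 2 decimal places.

1.39

P(θ) = γ + (1 − γ) · 1 / (1 + exp(−α(θ − β)))
Remove guessing floor: (0.82 − 0.24)/(1 − 0.24) = 0.7632
logit = ln(0.7632/0.2368) = 1.1701
θ = β + logit/(α) = 0.74 + 1.1701/1.8000 = 1.3900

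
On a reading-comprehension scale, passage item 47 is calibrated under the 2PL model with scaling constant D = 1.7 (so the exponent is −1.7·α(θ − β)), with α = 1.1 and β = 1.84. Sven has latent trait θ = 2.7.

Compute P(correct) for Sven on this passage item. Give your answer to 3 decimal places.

0.833

P(θ) = 1 / (1 + exp(−D·α(θ − β)))
Exponent: 1.7 × 1.1 × (2.7 − 1.84) = 1.6082
1/(1 + e^{-1.6082}) = 0.8332
P = 0.8332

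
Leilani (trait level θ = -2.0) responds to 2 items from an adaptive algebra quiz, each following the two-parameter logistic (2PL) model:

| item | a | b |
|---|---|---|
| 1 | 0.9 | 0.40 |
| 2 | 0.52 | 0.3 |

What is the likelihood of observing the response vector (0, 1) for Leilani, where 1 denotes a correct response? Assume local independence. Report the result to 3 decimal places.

P(θ) = 1 / (1 + exp(−a(θ − b)))
P_1 = 1/(1+e^{2.1600}) = 0.1034
P_2 = 1/(1+e^{1.1960}) = 0.2322
L = (1−P_1) × P_2 = 0.8966 × 0.2322 = 0.20818

0.208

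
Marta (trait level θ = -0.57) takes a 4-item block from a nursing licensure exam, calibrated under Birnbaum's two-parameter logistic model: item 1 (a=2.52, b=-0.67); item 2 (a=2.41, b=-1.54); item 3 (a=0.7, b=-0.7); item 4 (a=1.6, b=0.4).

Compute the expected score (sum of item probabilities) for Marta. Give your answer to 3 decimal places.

P(θ) = 1 / (1 + exp(−a(θ − b)))
P_1 = 1/(1+e^{-0.2520}) = 0.5627
P_2 = 1/(1+e^{-2.3377}) = 0.9120
P_3 = 1/(1+e^{-0.0910}) = 0.5227
P_4 = 1/(1+e^{1.5520}) = 0.1748
E[score] = 0.5627 + 0.9120 + 0.5227 + 0.1748 = 2.1722

2.172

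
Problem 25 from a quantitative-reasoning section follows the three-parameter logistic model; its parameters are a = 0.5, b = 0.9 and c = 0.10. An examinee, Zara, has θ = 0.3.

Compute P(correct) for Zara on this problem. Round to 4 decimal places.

0.4830

P(θ) = c + (1 − c) · 1 / (1 + exp(−a(θ − b)))
Exponent: 0.5 × (0.3 − 0.9) = -0.3000
1/(1 + e^{0.3000}) = 0.4256
P = 0.10 + 0.90 × 0.4256 = 0.4830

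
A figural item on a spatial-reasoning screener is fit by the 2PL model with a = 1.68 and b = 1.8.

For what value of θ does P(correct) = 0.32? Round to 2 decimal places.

P(θ) = 1 / (1 + exp(−a(θ − b)))
logit = ln(0.3200/0.6800) = -0.7538
θ = b + logit/(a) = 1.8 + (-0.7538)/1.6800 = 1.3513

1.35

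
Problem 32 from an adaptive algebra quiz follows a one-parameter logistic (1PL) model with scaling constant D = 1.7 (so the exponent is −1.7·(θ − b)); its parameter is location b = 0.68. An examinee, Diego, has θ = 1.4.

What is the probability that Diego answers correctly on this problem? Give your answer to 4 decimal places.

P(θ) = 1 / (1 + exp(−D·(θ − b)))
Exponent: 1.7 × (1.4 − 0.68) = 1.2240
1/(1 + e^{-1.2240}) = 0.7728
P = 0.7728

0.7728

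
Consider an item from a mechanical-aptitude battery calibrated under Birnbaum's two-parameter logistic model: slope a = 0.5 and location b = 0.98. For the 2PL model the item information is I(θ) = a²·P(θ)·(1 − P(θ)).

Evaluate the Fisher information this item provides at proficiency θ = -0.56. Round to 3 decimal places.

P = 1/(1+e^{0.7700}) = 0.3165
P(1−P) = 0.3165 × 0.6835 = 0.2163
I = a² × P(1−P) = 0.5² × 0.2163 = 0.05408

0.054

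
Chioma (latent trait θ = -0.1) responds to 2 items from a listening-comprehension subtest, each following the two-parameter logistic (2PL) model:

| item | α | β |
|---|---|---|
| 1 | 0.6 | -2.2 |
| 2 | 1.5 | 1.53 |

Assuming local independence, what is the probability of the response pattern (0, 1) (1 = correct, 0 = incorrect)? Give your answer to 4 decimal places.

P(θ) = 1 / (1 + exp(−α(θ − β)))
P_1 = 1/(1+e^{-1.2600}) = 0.7790
P_2 = 1/(1+e^{2.4450}) = 0.0798
L = (1−P_1) × P_2 = 0.2210 × 0.0798 = 0.01763

0.0176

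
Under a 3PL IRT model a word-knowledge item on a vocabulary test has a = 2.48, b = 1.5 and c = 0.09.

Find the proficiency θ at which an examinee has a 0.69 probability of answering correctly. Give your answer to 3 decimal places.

1.766

P(θ) = c + (1 − c) · 1 / (1 + exp(−a(θ − b)))
Remove guessing floor: (0.69 − 0.09)/(1 − 0.09) = 0.6593
logit = ln(0.6593/0.3407) = 0.6604
θ = b + logit/(a) = 1.5 + 0.6604/2.4800 = 1.7663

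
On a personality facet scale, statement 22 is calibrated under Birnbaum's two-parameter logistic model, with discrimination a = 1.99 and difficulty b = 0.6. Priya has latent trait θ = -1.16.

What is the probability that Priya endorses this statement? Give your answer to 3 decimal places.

0.029

P(θ) = 1 / (1 + exp(−a(θ − b)))
Exponent: 1.99 × (-1.16 − 0.6) = -3.5024
1/(1 + e^{3.5024}) = 0.0292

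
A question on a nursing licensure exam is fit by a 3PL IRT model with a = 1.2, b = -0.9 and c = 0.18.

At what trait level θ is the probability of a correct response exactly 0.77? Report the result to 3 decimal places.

-0.115

P(θ) = c + (1 − c) · 1 / (1 + exp(−a(θ − b)))
Remove guessing floor: (0.77 − 0.18)/(1 − 0.18) = 0.7195
logit = ln(0.7195/0.2805) = 0.9420
θ = b + logit/(a) = -0.9 + 0.9420/1.2000 = -0.1150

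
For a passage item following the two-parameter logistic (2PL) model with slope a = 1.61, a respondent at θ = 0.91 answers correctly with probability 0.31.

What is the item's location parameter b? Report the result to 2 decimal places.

P(θ) = 1 / (1 + exp(−a(θ − b)))
logit(0.31) = ln(0.31/0.69) = -0.8001
b = θ − logit/(a) = 0.91 − (-0.8001)/1.6100 = 1.4070

1.41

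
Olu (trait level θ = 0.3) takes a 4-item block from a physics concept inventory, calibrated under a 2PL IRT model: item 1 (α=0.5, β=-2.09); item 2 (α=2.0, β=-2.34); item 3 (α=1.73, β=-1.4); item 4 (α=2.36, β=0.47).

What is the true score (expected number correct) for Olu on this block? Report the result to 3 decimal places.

3.113

P(θ) = 1 / (1 + exp(−α(θ − β)))
P_1 = 1/(1+e^{-1.1950}) = 0.7676
P_2 = 1/(1+e^{-5.2800}) = 0.9949
P_3 = 1/(1+e^{-2.9410}) = 0.9498
P_4 = 1/(1+e^{0.4012}) = 0.4010
E[score] = 0.7676 + 0.9949 + 0.9498 + 0.4010 = 3.1134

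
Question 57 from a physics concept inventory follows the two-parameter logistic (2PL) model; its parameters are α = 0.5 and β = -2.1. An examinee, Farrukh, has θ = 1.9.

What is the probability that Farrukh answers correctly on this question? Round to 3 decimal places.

P(θ) = 1 / (1 + exp(−α(θ − β)))
Exponent: 0.5 × (1.9 − (-2.1)) = 2.0000
1/(1 + e^{-2.0000}) = 0.8808

0.881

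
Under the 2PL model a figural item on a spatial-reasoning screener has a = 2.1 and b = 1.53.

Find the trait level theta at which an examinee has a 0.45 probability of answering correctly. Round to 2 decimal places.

1.43

P(theta) = 1 / (1 + exp(−a(theta − b)))
logit = ln(0.4500/0.5500) = -0.2007
theta = b + logit/(a) = 1.53 + (-0.2007)/2.1000 = 1.4344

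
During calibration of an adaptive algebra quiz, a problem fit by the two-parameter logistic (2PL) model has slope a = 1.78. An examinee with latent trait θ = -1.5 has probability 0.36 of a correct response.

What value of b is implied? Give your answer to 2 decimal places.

P(θ) = 1 / (1 + exp(−a(θ − b)))
logit(0.36) = ln(0.36/0.64) = -0.5754
b = θ − logit/(a) = -1.5 − (-0.5754)/1.7800 = -1.1768

-1.18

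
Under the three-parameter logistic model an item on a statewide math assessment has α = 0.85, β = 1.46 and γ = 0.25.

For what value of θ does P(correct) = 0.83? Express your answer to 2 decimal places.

P(θ) = γ + (1 − γ) · 1 / (1 + exp(−α(θ − β)))
Remove guessing floor: (0.83 − 0.25)/(1 − 0.25) = 0.7733
logit = ln(0.7733/0.2267) = 1.2272
θ = β + logit/(α) = 1.46 + 1.2272/0.8500 = 2.9038

2.90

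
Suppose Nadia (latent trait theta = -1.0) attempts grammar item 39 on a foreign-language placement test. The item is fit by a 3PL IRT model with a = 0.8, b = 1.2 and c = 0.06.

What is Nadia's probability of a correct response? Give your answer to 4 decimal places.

0.1980

P(theta) = c + (1 − c) · 1 / (1 + exp(−a(theta − b)))
Exponent: 0.8 × (-1.0 − 1.2) = -1.7600
1/(1 + e^{1.7600}) = 0.1468
P = 0.06 + 0.94 × 0.1468 = 0.1980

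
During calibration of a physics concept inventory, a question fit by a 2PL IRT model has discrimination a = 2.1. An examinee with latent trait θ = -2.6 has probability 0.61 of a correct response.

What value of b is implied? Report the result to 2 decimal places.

-2.81

P(θ) = 1 / (1 + exp(−a(θ − b)))
logit(0.61) = ln(0.61/0.39) = 0.4473
b = θ − logit/(a) = -2.6 − 0.4473/2.1000 = -2.8130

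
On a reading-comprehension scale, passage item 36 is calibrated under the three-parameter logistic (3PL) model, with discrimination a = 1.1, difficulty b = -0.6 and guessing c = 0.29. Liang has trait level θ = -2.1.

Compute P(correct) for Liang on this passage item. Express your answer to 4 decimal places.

P(θ) = c + (1 − c) · 1 / (1 + exp(−a(θ − b)))
Exponent: 1.1 × (-2.1 − (-0.6)) = -1.6500
1/(1 + e^{1.6500}) = 0.1611
P = 0.29 + 0.71 × 0.1611 = 0.4044

0.4044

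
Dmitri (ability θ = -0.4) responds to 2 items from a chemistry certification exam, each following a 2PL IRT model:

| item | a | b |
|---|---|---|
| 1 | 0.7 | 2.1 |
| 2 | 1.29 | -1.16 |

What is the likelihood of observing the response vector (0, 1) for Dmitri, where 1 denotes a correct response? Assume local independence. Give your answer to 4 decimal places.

P(θ) = 1 / (1 + exp(−a(θ − b)))
P_1 = 1/(1+e^{1.7500}) = 0.1480
P_2 = 1/(1+e^{-0.9804}) = 0.7272
L = (1−P_1) × P_2 = 0.8520 × 0.7272 = 0.61953

0.6195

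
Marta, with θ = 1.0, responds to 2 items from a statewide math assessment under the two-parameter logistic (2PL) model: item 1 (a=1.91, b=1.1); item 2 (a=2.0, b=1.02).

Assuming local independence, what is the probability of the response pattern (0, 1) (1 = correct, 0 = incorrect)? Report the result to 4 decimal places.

P(θ) = 1 / (1 + exp(−a(θ − b)))
P_1 = 1/(1+e^{0.1910}) = 0.4524
P_2 = 1/(1+e^{0.0400}) = 0.4900
L = (1−P_1) × P_2 = 0.5476 × 0.4900 = 0.26833

0.2683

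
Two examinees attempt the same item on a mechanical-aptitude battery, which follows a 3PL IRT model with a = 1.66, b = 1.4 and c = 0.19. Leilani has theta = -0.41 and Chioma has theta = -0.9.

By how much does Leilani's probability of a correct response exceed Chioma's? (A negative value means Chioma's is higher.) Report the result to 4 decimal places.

0.0208

P(theta) = c + (1 − c) · 1 / (1 + exp(−a(theta − b)))
P(Leilani) = 0.2282  [exponent -3.0046]
P(Chioma) = 0.2074  [exponent -3.8180]
Difference = 0.2282 − 0.2074 = 0.0208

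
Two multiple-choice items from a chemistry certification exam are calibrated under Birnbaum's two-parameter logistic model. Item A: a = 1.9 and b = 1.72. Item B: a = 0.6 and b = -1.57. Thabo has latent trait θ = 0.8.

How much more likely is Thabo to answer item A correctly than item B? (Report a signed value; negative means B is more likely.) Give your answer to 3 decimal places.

-0.657

P(θ) = 1 / (1 + exp(−a(θ − b)))
P_A = 0.1483
P_B = 0.8057
P_A − P_B = -0.6574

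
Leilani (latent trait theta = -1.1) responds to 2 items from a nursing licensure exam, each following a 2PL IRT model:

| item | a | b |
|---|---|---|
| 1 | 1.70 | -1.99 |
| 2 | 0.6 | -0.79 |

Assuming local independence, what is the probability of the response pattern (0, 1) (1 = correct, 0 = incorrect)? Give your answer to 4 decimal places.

P(theta) = 1 / (1 + exp(−a(theta − b)))
P_1 = 1/(1+e^{-1.5130}) = 0.8195
P_2 = 1/(1+e^{0.1860}) = 0.4536
L = (1−P_1) × P_2 = 0.1805 × 0.4536 = 0.08188

0.0819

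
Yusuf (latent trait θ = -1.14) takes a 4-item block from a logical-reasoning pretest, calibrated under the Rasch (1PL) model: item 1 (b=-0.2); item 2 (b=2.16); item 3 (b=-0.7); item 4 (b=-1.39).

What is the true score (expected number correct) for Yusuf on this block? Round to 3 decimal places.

P(θ) = 1 / (1 + exp(−(θ − b)))
P_1 = 1/(1+e^{0.9400}) = 0.2809
P_2 = 1/(1+e^{3.3000}) = 0.0356
P_3 = 1/(1+e^{0.4400}) = 0.3917
P_4 = 1/(1+e^{-0.2500}) = 0.5622
E[score] = 0.2809 + 0.0356 + 0.3917 + 0.5622 = 1.2704

1.270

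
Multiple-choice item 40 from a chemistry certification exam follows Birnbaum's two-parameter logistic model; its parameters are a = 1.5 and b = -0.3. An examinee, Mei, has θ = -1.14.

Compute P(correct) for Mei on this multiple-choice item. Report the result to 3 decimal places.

0.221

P(θ) = 1 / (1 + exp(−a(θ − b)))
Exponent: 1.5 × (-1.14 − (-0.3)) = -1.2600
1/(1 + e^{1.2600}) = 0.2210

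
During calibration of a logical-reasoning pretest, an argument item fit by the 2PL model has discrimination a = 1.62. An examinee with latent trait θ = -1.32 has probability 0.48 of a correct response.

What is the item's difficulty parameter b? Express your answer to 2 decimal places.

P(θ) = 1 / (1 + exp(−a(θ − b)))
logit(0.48) = ln(0.48/0.52) = -0.0800
b = θ − logit/(a) = -1.32 − (-0.0800)/1.6200 = -1.2706

-1.27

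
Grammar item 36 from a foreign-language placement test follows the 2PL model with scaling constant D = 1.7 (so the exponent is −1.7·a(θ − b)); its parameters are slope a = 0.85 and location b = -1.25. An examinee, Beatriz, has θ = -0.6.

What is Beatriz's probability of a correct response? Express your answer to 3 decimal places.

P(θ) = 1 / (1 + exp(−D·a(θ − b)))
Exponent: 1.7 × 0.85 × (-0.6 − (-1.25)) = 0.9392
1/(1 + e^{-0.9392}) = 0.7189
P = 0.7189

0.719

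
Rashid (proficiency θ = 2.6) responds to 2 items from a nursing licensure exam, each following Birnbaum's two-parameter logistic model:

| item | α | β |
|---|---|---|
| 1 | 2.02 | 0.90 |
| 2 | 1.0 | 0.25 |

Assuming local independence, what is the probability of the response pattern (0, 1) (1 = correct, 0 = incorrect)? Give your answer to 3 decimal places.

P(θ) = 1 / (1 + exp(−α(θ − β)))
P_1 = 1/(1+e^{-3.4340}) = 0.9688
P_2 = 1/(1+e^{-2.3500}) = 0.9129
L = (1−P_1) × P_2 = 0.0312 × 0.9129 = 0.02853

0.029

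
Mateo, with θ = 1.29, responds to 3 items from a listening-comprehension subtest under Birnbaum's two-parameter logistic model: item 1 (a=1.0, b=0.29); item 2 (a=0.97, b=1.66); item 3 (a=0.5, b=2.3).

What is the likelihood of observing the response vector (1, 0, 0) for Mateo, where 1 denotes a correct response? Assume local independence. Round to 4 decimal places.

0.2684

P(θ) = 1 / (1 + exp(−a(θ − b)))
P_1 = 1/(1+e^{-1.0000}) = 0.7311
P_2 = 1/(1+e^{0.3589}) = 0.4112
P_3 = 1/(1+e^{0.5050}) = 0.3764
L = P_1 × (1−P_2) × (1−P_3) = 0.7311 × 0.5888 × 0.6236 = 0.26843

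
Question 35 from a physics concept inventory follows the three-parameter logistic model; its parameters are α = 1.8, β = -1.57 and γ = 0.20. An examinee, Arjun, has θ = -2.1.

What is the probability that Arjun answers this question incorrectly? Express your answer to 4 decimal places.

0.5775

P(θ) = γ + (1 − γ) · 1 / (1 + exp(−α(θ − β)))
Exponent: 1.8 × (-2.1 − (-1.57)) = -0.9540
1/(1 + e^{0.9540}) = 0.2781
P = 0.20 + 0.80 × 0.2781 = 0.4225
P(incorrect) = 1 − 0.4225 = 0.5775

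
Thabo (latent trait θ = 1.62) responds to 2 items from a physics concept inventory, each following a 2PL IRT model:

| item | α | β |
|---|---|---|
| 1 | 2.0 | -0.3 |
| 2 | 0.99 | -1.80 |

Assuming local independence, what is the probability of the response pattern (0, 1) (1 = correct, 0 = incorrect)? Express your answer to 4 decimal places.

P(θ) = 1 / (1 + exp(−α(θ − β)))
P_1 = 1/(1+e^{-3.8400}) = 0.9790
P_2 = 1/(1+e^{-3.3858}) = 0.9673
L = (1−P_1) × P_2 = 0.0210 × 0.9673 = 0.02035

0.0204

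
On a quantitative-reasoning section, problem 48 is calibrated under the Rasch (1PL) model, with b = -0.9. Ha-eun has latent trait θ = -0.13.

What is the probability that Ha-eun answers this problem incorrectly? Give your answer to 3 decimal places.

P(θ) = 1 / (1 + exp(−(θ − b)))
Exponent: (-0.13 − (-0.9)) = 0.7700
1/(1 + e^{-0.7700}) = 0.6835
P = 0.6835
P(incorrect) = 1 − 0.6835 = 0.3165

0.316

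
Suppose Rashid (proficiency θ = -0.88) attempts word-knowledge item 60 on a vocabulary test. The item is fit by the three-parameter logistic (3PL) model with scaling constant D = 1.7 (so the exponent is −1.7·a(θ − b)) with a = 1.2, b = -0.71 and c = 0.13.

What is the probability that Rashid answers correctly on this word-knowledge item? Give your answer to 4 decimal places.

0.4903

P(θ) = c + (1 − c) · 1 / (1 + exp(−D·a(θ − b)))
Exponent: 1.7 × 1.2 × (-0.88 − (-0.71)) = -0.3468
1/(1 + e^{0.3468}) = 0.4142
P = 0.13 + 0.87 × 0.4142 = 0.4903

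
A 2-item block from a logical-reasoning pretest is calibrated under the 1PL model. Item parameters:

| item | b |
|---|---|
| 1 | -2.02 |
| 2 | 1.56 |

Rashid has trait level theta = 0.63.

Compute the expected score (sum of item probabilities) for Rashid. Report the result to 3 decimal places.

1.217

P(theta) = 1 / (1 + exp(−(theta − b)))
P_1 = 1/(1+e^{-2.6500}) = 0.9340
P_2 = 1/(1+e^{0.9300}) = 0.2829
E[score] = 0.9340 + 0.2829 = 1.2169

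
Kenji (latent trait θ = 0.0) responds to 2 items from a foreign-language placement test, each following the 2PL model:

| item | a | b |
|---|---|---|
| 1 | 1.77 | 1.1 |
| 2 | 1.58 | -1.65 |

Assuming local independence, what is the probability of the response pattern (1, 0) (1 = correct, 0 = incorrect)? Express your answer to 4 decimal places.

P(θ) = 1 / (1 + exp(−a(θ − b)))
P_1 = 1/(1+e^{1.9470}) = 0.1249
P_2 = 1/(1+e^{-2.6070}) = 0.9313
L = P_1 × (1−P_2) = 0.1249 × 0.0687 = 0.00858

0.0086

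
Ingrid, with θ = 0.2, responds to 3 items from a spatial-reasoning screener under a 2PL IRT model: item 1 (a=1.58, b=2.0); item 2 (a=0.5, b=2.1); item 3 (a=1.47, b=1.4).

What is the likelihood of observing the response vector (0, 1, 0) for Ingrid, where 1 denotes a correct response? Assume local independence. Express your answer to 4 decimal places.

0.2250

P(θ) = 1 / (1 + exp(−a(θ − b)))
P_1 = 1/(1+e^{2.8440}) = 0.0550
P_2 = 1/(1+e^{0.9500}) = 0.2789
P_3 = 1/(1+e^{1.7640}) = 0.1463
L = (1−P_1) × P_2 × (1−P_3) = 0.9450 × 0.2789 × 0.8537 = 0.22499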